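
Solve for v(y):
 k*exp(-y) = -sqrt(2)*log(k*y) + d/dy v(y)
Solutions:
 v(y) = C1 - k*exp(-y) + sqrt(2)*y*log(k*y) - sqrt(2)*y


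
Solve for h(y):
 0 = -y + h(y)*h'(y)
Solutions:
 h(y) = -sqrt(C1 + y^2)
 h(y) = sqrt(C1 + y^2)


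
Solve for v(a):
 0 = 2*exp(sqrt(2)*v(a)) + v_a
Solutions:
 v(a) = sqrt(2)*(2*log(1/(C1 + 2*a)) - log(2))/4


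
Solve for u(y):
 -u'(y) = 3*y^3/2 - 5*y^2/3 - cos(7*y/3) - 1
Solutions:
 u(y) = C1 - 3*y^4/8 + 5*y^3/9 + y + 3*sin(7*y/3)/7


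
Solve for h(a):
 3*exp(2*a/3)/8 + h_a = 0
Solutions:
 h(a) = C1 - 9*exp(2*a/3)/16


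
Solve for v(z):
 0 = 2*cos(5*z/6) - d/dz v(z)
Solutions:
 v(z) = C1 + 12*sin(5*z/6)/5


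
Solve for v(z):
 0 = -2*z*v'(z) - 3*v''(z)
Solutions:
 v(z) = C1 + C2*erf(sqrt(3)*z/3)


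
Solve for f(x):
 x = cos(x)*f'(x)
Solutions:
 f(x) = C1 + Integral(x/cos(x), x)


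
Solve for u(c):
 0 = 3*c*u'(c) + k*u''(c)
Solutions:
 u(c) = C1 + C2*sqrt(k)*erf(sqrt(6)*c*sqrt(1/k)/2)


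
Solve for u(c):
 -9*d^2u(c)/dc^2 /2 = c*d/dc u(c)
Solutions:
 u(c) = C1 + C2*erf(c/3)


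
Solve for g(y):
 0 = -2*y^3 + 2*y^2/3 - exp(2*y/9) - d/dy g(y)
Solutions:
 g(y) = C1 - y^4/2 + 2*y^3/9 - 9*exp(2*y/9)/2


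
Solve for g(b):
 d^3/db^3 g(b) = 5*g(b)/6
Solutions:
 g(b) = C3*exp(5^(1/3)*6^(2/3)*b/6) + (C1*sin(2^(2/3)*3^(1/6)*5^(1/3)*b/4) + C2*cos(2^(2/3)*3^(1/6)*5^(1/3)*b/4))*exp(-5^(1/3)*6^(2/3)*b/12)


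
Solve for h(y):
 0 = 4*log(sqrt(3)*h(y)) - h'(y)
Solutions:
 -Integral(1/(2*log(_y) + log(3)), (_y, h(y)))/2 = C1 - y


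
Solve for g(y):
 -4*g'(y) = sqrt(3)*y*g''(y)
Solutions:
 g(y) = C1 + C2*y^(1 - 4*sqrt(3)/3)


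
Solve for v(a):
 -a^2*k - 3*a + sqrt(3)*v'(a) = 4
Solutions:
 v(a) = C1 + sqrt(3)*a^3*k/9 + sqrt(3)*a^2/2 + 4*sqrt(3)*a/3


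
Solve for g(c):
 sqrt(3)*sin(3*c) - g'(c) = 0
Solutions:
 g(c) = C1 - sqrt(3)*cos(3*c)/3


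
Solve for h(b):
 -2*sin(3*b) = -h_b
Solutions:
 h(b) = C1 - 2*cos(3*b)/3


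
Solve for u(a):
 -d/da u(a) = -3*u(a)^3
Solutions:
 u(a) = -sqrt(2)*sqrt(-1/(C1 + 3*a))/2
 u(a) = sqrt(2)*sqrt(-1/(C1 + 3*a))/2


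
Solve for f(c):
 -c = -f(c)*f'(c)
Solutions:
 f(c) = -sqrt(C1 + c^2)
 f(c) = sqrt(C1 + c^2)


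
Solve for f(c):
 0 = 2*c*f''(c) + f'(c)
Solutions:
 f(c) = C1 + C2*sqrt(c)


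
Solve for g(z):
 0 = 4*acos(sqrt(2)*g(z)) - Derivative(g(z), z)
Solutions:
 Integral(1/acos(sqrt(2)*_y), (_y, g(z))) = C1 + 4*z


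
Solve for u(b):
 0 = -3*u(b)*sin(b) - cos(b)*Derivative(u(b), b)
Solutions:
 u(b) = C1*cos(b)^3


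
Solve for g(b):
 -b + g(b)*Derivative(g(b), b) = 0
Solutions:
 g(b) = -sqrt(C1 + b^2)
 g(b) = sqrt(C1 + b^2)


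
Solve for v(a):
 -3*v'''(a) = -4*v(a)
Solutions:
 v(a) = C3*exp(6^(2/3)*a/3) + (C1*sin(2^(2/3)*3^(1/6)*a/2) + C2*cos(2^(2/3)*3^(1/6)*a/2))*exp(-6^(2/3)*a/6)


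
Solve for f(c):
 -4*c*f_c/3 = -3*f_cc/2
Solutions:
 f(c) = C1 + C2*erfi(2*c/3)


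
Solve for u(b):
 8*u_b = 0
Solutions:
 u(b) = C1


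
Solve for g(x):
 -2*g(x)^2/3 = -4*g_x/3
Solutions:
 g(x) = -2/(C1 + x)


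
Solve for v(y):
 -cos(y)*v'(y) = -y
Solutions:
 v(y) = C1 + Integral(y/cos(y), y)


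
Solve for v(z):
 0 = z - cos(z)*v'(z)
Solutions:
 v(z) = C1 + Integral(z/cos(z), z)


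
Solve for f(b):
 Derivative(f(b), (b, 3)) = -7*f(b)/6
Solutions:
 f(b) = C3*exp(-6^(2/3)*7^(1/3)*b/6) + (C1*sin(2^(2/3)*3^(1/6)*7^(1/3)*b/4) + C2*cos(2^(2/3)*3^(1/6)*7^(1/3)*b/4))*exp(6^(2/3)*7^(1/3)*b/12)


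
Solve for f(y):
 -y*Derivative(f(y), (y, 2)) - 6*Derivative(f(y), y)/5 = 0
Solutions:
 f(y) = C1 + C2/y^(1/5)


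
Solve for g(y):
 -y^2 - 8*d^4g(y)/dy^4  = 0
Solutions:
 g(y) = C1 + C2*y + C3*y^2 + C4*y^3 - y^6/2880


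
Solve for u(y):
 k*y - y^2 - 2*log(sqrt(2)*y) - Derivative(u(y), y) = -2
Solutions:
 u(y) = C1 + k*y^2/2 - y^3/3 - 2*y*log(y) - y*log(2) + 4*y


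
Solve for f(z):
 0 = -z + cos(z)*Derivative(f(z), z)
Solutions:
 f(z) = C1 + Integral(z/cos(z), z)


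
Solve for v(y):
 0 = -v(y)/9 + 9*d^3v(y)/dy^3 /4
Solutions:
 v(y) = C3*exp(6^(2/3)*y/9) + (C1*sin(2^(2/3)*3^(1/6)*y/6) + C2*cos(2^(2/3)*3^(1/6)*y/6))*exp(-6^(2/3)*y/18)


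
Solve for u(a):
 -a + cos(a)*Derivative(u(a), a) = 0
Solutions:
 u(a) = C1 + Integral(a/cos(a), a)


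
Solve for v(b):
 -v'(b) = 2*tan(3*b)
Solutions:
 v(b) = C1 + 2*log(cos(3*b))/3


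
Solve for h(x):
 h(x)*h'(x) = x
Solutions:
 h(x) = -sqrt(C1 + x^2)
 h(x) = sqrt(C1 + x^2)


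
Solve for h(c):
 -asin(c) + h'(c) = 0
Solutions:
 h(c) = C1 + c*asin(c) + sqrt(1 - c^2)


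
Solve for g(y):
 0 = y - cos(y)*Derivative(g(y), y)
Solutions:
 g(y) = C1 + Integral(y/cos(y), y)


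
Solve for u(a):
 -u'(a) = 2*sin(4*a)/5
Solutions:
 u(a) = C1 + cos(4*a)/10


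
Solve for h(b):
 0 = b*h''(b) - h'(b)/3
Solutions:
 h(b) = C1 + C2*b^(4/3)


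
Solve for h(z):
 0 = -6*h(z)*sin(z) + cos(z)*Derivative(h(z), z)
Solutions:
 h(z) = C1/cos(z)^6


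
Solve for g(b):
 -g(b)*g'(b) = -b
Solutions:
 g(b) = -sqrt(C1 + b^2)
 g(b) = sqrt(C1 + b^2)


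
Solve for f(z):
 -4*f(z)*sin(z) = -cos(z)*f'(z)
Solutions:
 f(z) = C1/cos(z)^4


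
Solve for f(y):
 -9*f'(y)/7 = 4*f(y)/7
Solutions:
 f(y) = C1*exp(-4*y/9)


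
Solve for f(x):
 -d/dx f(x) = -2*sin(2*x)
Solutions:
 f(x) = C1 - cos(2*x)


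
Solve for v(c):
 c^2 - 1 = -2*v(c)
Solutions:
 v(c) = 1/2 - c^2/2


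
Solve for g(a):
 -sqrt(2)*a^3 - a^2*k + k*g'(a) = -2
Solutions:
 g(a) = C1 + sqrt(2)*a^4/(4*k) + a^3/3 - 2*a/k


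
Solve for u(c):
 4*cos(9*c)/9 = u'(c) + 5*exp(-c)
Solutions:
 u(c) = C1 + 4*sin(9*c)/81 + 5*exp(-c)


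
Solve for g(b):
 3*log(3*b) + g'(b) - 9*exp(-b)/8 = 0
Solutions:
 g(b) = C1 - 3*b*log(b) + 3*b*(1 - log(3)) - 9*exp(-b)/8


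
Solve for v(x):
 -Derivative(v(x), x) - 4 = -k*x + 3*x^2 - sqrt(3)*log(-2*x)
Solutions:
 v(x) = C1 + k*x^2/2 - x^3 + sqrt(3)*x*log(-x) + x*(-4 - sqrt(3) + sqrt(3)*log(2))


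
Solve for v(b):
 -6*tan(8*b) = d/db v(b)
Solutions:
 v(b) = C1 + 3*log(cos(8*b))/4


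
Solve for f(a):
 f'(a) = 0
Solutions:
 f(a) = C1


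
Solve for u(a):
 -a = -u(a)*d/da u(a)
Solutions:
 u(a) = -sqrt(C1 + a^2)
 u(a) = sqrt(C1 + a^2)


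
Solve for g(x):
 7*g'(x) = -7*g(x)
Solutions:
 g(x) = C1*exp(-x)


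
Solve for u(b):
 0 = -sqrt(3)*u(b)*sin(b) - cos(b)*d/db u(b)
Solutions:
 u(b) = C1*cos(b)^(sqrt(3))


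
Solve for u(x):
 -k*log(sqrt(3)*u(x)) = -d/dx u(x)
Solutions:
 Integral(1/(2*log(_y) + log(3)), (_y, u(x))) = C1 + k*x/2


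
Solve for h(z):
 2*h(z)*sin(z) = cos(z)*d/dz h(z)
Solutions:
 h(z) = C1/cos(z)^2


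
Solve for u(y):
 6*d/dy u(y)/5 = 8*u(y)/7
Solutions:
 u(y) = C1*exp(20*y/21)


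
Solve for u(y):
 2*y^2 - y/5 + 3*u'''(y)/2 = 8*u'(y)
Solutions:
 u(y) = C1 + C2*exp(-4*sqrt(3)*y/3) + C3*exp(4*sqrt(3)*y/3) + y^3/12 - y^2/80 + 3*y/32


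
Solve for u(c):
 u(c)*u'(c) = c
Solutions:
 u(c) = -sqrt(C1 + c^2)
 u(c) = sqrt(C1 + c^2)


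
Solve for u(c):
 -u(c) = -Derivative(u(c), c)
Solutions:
 u(c) = C1*exp(c)


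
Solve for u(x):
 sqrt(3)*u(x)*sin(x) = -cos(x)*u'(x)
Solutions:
 u(x) = C1*cos(x)^(sqrt(3))


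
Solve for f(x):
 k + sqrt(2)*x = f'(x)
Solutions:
 f(x) = C1 + k*x + sqrt(2)*x^2/2


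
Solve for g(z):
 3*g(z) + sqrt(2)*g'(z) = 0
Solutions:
 g(z) = C1*exp(-3*sqrt(2)*z/2)


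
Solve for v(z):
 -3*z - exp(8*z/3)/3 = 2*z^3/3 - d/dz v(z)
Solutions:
 v(z) = C1 + z^4/6 + 3*z^2/2 + exp(8*z/3)/8


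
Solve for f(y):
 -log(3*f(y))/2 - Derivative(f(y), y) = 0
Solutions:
 2*Integral(1/(log(_y) + log(3)), (_y, f(y))) = C1 - y


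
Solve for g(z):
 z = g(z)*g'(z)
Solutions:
 g(z) = -sqrt(C1 + z^2)
 g(z) = sqrt(C1 + z^2)


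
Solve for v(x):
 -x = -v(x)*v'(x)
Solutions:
 v(x) = -sqrt(C1 + x^2)
 v(x) = sqrt(C1 + x^2)


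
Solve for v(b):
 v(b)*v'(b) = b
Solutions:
 v(b) = -sqrt(C1 + b^2)
 v(b) = sqrt(C1 + b^2)


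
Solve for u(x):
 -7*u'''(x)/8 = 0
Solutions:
 u(x) = C1 + C2*x + C3*x^2


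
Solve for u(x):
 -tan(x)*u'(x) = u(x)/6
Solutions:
 u(x) = C1/sin(x)^(1/6)


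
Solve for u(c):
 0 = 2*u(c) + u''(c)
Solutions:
 u(c) = C1*sin(sqrt(2)*c) + C2*cos(sqrt(2)*c)


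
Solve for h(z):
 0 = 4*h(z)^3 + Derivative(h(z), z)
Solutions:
 h(z) = -sqrt(2)*sqrt(-1/(C1 - 4*z))/2
 h(z) = sqrt(2)*sqrt(-1/(C1 - 4*z))/2


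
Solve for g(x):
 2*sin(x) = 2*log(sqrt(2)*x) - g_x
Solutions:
 g(x) = C1 + 2*x*log(x) - 2*x + x*log(2) + 2*cos(x)


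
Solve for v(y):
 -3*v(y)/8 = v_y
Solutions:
 v(y) = C1*exp(-3*y/8)


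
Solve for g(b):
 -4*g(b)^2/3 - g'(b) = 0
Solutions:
 g(b) = 3/(C1 + 4*b)


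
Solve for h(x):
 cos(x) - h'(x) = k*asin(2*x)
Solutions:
 h(x) = C1 - k*(x*asin(2*x) + sqrt(1 - 4*x^2)/2) + sin(x)


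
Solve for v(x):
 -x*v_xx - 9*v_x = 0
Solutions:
 v(x) = C1 + C2/x^8


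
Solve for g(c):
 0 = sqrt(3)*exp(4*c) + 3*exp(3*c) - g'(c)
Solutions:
 g(c) = C1 + sqrt(3)*exp(4*c)/4 + exp(3*c)


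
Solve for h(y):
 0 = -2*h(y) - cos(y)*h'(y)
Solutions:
 h(y) = C1*(sin(y) - 1)/(sin(y) + 1)


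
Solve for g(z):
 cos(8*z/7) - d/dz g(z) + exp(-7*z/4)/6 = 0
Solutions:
 g(z) = C1 + 7*sin(8*z/7)/8 - 2*exp(-7*z/4)/21


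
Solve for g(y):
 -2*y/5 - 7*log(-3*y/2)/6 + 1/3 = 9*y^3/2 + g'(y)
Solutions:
 g(y) = C1 - 9*y^4/8 - y^2/5 - 7*y*log(-y)/6 + y*(-7*log(3) + 7*log(2) + 9)/6


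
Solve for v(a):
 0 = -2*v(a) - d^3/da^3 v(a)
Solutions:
 v(a) = C3*exp(-2^(1/3)*a) + (C1*sin(2^(1/3)*sqrt(3)*a/2) + C2*cos(2^(1/3)*sqrt(3)*a/2))*exp(2^(1/3)*a/2)


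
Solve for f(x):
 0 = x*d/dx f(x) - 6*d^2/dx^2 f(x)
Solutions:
 f(x) = C1 + C2*erfi(sqrt(3)*x/6)


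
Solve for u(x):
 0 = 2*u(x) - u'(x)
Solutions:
 u(x) = C1*exp(2*x)


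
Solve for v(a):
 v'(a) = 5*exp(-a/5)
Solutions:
 v(a) = C1 - 25*exp(-a/5)


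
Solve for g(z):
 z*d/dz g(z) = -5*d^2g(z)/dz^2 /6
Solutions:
 g(z) = C1 + C2*erf(sqrt(15)*z/5)


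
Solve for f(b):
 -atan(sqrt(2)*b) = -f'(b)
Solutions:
 f(b) = C1 + b*atan(sqrt(2)*b) - sqrt(2)*log(2*b^2 + 1)/4


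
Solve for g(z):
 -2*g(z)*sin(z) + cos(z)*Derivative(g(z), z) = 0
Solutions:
 g(z) = C1/cos(z)^2


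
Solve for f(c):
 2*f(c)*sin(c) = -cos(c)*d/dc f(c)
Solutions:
 f(c) = C1*cos(c)^2


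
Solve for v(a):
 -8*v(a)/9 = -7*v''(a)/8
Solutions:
 v(a) = C1*exp(-8*sqrt(7)*a/21) + C2*exp(8*sqrt(7)*a/21)


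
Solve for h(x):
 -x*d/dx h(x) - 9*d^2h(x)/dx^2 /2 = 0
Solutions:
 h(x) = C1 + C2*erf(x/3)


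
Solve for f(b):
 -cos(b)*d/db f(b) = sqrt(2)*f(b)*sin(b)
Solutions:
 f(b) = C1*cos(b)^(sqrt(2))


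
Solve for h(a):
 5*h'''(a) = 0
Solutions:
 h(a) = C1 + C2*a + C3*a^2


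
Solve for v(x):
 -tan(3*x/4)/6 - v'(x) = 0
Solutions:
 v(x) = C1 + 2*log(cos(3*x/4))/9


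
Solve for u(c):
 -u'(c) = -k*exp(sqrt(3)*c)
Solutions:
 u(c) = C1 + sqrt(3)*k*exp(sqrt(3)*c)/3


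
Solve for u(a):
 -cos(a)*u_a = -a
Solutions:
 u(a) = C1 + Integral(a/cos(a), a)


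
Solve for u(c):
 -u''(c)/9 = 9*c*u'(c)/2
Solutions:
 u(c) = C1 + C2*erf(9*c/2)


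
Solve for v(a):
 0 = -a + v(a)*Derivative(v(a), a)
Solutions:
 v(a) = -sqrt(C1 + a^2)
 v(a) = sqrt(C1 + a^2)


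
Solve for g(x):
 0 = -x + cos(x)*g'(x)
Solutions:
 g(x) = C1 + Integral(x/cos(x), x)


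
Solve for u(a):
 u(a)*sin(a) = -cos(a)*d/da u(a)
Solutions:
 u(a) = C1*cos(a)


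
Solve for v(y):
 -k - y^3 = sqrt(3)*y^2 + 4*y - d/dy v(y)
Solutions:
 v(y) = C1 + k*y + y^4/4 + sqrt(3)*y^3/3 + 2*y^2


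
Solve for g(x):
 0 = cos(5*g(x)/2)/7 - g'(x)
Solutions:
 -x/7 - log(sin(5*g(x)/2) - 1)/5 + log(sin(5*g(x)/2) + 1)/5 = C1


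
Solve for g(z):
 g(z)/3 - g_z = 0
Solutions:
 g(z) = C1*exp(z/3)


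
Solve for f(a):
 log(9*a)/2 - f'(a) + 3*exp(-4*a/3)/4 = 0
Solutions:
 f(a) = C1 + a*log(a)/2 + a*(-1/2 + log(3)) - 9*exp(-4*a/3)/16


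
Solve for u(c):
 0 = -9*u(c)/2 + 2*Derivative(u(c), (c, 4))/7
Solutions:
 u(c) = C1*exp(-sqrt(6)*7^(1/4)*c/2) + C2*exp(sqrt(6)*7^(1/4)*c/2) + C3*sin(sqrt(6)*7^(1/4)*c/2) + C4*cos(sqrt(6)*7^(1/4)*c/2)


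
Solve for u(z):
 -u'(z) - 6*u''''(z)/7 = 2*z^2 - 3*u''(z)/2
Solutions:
 u(z) = C1 + C2*exp(21^(1/3)*z*(21^(1/3)/(sqrt(15) + 6)^(1/3) + (sqrt(15) + 6)^(1/3))/12)*sin(3^(1/6)*7^(1/3)*z*(-3^(2/3)*(sqrt(15) + 6)^(1/3) + 3*7^(1/3)/(sqrt(15) + 6)^(1/3))/12) + C3*exp(21^(1/3)*z*(21^(1/3)/(sqrt(15) + 6)^(1/3) + (sqrt(15) + 6)^(1/3))/12)*cos(3^(1/6)*7^(1/3)*z*(-3^(2/3)*(sqrt(15) + 6)^(1/3) + 3*7^(1/3)/(sqrt(15) + 6)^(1/3))/12) + C4*exp(-21^(1/3)*z*(21^(1/3)/(sqrt(15) + 6)^(1/3) + (sqrt(15) + 6)^(1/3))/6) - 2*z^3/3 - 3*z^2 - 9*z


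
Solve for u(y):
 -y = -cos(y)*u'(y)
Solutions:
 u(y) = C1 + Integral(y/cos(y), y)


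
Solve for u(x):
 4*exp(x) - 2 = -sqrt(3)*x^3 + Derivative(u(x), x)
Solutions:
 u(x) = C1 + sqrt(3)*x^4/4 - 2*x + 4*exp(x)


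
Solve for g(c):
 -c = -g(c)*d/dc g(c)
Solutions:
 g(c) = -sqrt(C1 + c^2)
 g(c) = sqrt(C1 + c^2)


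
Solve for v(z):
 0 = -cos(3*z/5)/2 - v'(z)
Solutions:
 v(z) = C1 - 5*sin(3*z/5)/6


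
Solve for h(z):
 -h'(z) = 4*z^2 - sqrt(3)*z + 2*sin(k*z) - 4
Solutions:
 h(z) = C1 - 4*z^3/3 + sqrt(3)*z^2/2 + 4*z + 2*cos(k*z)/k


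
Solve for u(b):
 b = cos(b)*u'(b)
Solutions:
 u(b) = C1 + Integral(b/cos(b), b)


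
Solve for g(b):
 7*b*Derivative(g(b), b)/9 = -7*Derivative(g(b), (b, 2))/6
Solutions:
 g(b) = C1 + C2*erf(sqrt(3)*b/3)


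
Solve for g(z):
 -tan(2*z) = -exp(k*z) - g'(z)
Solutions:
 g(z) = C1 - Piecewise((exp(k*z)/k, Ne(k, 0)), (z, True)) - log(cos(2*z))/2


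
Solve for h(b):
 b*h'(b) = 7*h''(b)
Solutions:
 h(b) = C1 + C2*erfi(sqrt(14)*b/14)


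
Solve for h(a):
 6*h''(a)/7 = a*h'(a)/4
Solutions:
 h(a) = C1 + C2*erfi(sqrt(21)*a/12)


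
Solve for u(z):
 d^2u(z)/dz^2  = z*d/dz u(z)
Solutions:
 u(z) = C1 + C2*erfi(sqrt(2)*z/2)


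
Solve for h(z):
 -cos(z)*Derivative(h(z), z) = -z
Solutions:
 h(z) = C1 + Integral(z/cos(z), z)


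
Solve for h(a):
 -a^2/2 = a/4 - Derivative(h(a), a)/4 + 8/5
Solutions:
 h(a) = C1 + 2*a^3/3 + a^2/2 + 32*a/5


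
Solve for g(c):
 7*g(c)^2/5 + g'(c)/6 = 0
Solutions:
 g(c) = 5/(C1 + 42*c)


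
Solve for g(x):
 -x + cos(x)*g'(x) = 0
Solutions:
 g(x) = C1 + Integral(x/cos(x), x)


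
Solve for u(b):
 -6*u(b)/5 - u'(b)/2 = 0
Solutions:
 u(b) = C1*exp(-12*b/5)


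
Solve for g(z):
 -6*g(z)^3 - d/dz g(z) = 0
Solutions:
 g(z) = -sqrt(2)*sqrt(-1/(C1 - 6*z))/2
 g(z) = sqrt(2)*sqrt(-1/(C1 - 6*z))/2


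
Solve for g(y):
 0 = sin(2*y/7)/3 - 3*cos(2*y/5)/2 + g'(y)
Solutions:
 g(y) = C1 + 15*sin(2*y/5)/4 + 7*cos(2*y/7)/6


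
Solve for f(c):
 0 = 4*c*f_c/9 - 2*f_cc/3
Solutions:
 f(c) = C1 + C2*erfi(sqrt(3)*c/3)


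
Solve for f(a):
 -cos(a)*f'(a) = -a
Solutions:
 f(a) = C1 + Integral(a/cos(a), a)


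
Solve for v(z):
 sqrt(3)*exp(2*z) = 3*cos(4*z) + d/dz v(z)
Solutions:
 v(z) = C1 + sqrt(3)*exp(2*z)/2 - 3*sin(4*z)/4


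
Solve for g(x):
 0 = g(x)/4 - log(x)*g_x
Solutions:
 g(x) = C1*exp(li(x)/4)


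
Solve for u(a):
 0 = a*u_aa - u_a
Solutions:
 u(a) = C1 + C2*a^2


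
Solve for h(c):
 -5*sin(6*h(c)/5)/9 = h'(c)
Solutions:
 5*c/9 + 5*log(cos(6*h(c)/5) - 1)/12 - 5*log(cos(6*h(c)/5) + 1)/12 = C1


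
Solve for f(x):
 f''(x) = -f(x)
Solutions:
 f(x) = C1*sin(x) + C2*cos(x)


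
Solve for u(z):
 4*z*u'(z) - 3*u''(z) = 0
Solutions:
 u(z) = C1 + C2*erfi(sqrt(6)*z/3)


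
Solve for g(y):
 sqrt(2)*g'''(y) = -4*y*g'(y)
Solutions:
 g(y) = C1 + Integral(C2*airyai(-sqrt(2)*y) + C3*airybi(-sqrt(2)*y), y)


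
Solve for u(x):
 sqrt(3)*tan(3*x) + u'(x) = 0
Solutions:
 u(x) = C1 + sqrt(3)*log(cos(3*x))/3


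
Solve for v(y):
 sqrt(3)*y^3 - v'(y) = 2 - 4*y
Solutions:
 v(y) = C1 + sqrt(3)*y^4/4 + 2*y^2 - 2*y


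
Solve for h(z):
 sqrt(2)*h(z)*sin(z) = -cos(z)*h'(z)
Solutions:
 h(z) = C1*cos(z)^(sqrt(2))


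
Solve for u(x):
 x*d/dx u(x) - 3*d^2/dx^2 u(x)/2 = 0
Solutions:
 u(x) = C1 + C2*erfi(sqrt(3)*x/3)


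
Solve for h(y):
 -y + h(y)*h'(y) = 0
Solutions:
 h(y) = -sqrt(C1 + y^2)
 h(y) = sqrt(C1 + y^2)


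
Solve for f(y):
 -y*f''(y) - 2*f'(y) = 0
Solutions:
 f(y) = C1 + C2/y


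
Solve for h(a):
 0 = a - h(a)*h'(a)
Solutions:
 h(a) = -sqrt(C1 + a^2)
 h(a) = sqrt(C1 + a^2)


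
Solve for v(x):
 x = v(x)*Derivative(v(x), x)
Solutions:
 v(x) = -sqrt(C1 + x^2)
 v(x) = sqrt(C1 + x^2)


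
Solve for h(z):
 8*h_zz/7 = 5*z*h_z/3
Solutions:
 h(z) = C1 + C2*erfi(sqrt(105)*z/12)


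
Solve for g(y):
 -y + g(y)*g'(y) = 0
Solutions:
 g(y) = -sqrt(C1 + y^2)
 g(y) = sqrt(C1 + y^2)


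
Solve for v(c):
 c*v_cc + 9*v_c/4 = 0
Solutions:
 v(c) = C1 + C2/c^(5/4)


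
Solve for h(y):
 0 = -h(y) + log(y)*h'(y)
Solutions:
 h(y) = C1*exp(li(y))


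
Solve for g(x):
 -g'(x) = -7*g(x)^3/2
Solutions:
 g(x) = -sqrt(-1/(C1 + 7*x))
 g(x) = sqrt(-1/(C1 + 7*x))


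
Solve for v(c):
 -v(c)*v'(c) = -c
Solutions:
 v(c) = -sqrt(C1 + c^2)
 v(c) = sqrt(C1 + c^2)


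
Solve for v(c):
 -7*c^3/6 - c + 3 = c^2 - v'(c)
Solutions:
 v(c) = C1 + 7*c^4/24 + c^3/3 + c^2/2 - 3*c


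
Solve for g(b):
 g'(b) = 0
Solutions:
 g(b) = C1


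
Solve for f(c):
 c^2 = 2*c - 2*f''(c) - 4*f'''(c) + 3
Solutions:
 f(c) = C1 + C2*c + C3*exp(-c/2) - c^4/24 + c^3/2 - 9*c^2/4


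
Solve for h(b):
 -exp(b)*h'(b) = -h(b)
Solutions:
 h(b) = C1*exp(-exp(-b))


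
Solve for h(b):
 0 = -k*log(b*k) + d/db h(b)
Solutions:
 h(b) = C1 + b*k*log(b*k) - b*k


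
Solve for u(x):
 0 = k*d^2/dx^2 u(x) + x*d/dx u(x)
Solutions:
 u(x) = C1 + C2*sqrt(k)*erf(sqrt(2)*x*sqrt(1/k)/2)


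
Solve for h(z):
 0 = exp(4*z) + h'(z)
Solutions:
 h(z) = C1 - exp(4*z)/4


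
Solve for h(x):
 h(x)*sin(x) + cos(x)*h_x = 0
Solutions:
 h(x) = C1*cos(x)


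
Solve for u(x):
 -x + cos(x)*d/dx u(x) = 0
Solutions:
 u(x) = C1 + Integral(x/cos(x), x)


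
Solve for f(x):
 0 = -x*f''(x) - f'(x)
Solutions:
 f(x) = C1 + C2*log(x)


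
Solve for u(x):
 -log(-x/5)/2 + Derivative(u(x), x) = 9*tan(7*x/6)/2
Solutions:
 u(x) = C1 + x*log(-x)/2 - x*log(5)/2 - x/2 - 27*log(cos(7*x/6))/7


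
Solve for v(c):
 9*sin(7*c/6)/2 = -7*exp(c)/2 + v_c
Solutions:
 v(c) = C1 + 7*exp(c)/2 - 27*cos(7*c/6)/7


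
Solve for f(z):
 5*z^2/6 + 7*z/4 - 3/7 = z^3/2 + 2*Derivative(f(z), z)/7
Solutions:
 f(z) = C1 - 7*z^4/16 + 35*z^3/36 + 49*z^2/16 - 3*z/2


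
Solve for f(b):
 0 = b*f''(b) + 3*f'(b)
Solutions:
 f(b) = C1 + C2/b^2


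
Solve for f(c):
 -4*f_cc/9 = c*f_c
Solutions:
 f(c) = C1 + C2*erf(3*sqrt(2)*c/4)


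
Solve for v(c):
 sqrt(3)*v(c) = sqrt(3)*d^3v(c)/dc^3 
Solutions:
 v(c) = C3*exp(c) + (C1*sin(sqrt(3)*c/2) + C2*cos(sqrt(3)*c/2))*exp(-c/2)


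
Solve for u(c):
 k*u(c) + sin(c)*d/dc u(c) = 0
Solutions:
 u(c) = C1*exp(k*(-log(cos(c) - 1) + log(cos(c) + 1))/2)


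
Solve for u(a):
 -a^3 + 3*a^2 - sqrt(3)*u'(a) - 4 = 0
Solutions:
 u(a) = C1 - sqrt(3)*a^4/12 + sqrt(3)*a^3/3 - 4*sqrt(3)*a/3


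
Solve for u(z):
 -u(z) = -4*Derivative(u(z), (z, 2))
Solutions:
 u(z) = C1*exp(-z/2) + C2*exp(z/2)


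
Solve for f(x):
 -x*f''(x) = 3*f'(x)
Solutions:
 f(x) = C1 + C2/x^2


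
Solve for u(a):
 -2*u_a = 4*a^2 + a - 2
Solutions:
 u(a) = C1 - 2*a^3/3 - a^2/4 + a


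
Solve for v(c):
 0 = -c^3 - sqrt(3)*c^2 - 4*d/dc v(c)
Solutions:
 v(c) = C1 - c^4/16 - sqrt(3)*c^3/12


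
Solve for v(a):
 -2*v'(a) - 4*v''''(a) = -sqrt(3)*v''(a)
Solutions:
 v(a) = C1 + C2*exp(a*(3^(5/6)/(sqrt(36 - sqrt(3)) + 6)^(1/3) + 3^(2/3)*(sqrt(36 - sqrt(3)) + 6)^(1/3))/12)*sin(a*(-3^(1/6)*(sqrt(36 - sqrt(3)) + 6)^(1/3) + 3^(1/3)/(sqrt(36 - sqrt(3)) + 6)^(1/3))/4) + C3*exp(a*(3^(5/6)/(sqrt(36 - sqrt(3)) + 6)^(1/3) + 3^(2/3)*(sqrt(36 - sqrt(3)) + 6)^(1/3))/12)*cos(a*(-3^(1/6)*(sqrt(36 - sqrt(3)) + 6)^(1/3) + 3^(1/3)/(sqrt(36 - sqrt(3)) + 6)^(1/3))/4) + C4*exp(-a*(3^(5/6)/(sqrt(36 - sqrt(3)) + 6)^(1/3) + 3^(2/3)*(sqrt(36 - sqrt(3)) + 6)^(1/3))/6)


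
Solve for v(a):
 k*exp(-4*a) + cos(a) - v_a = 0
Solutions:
 v(a) = C1 - k*exp(-4*a)/4 + sin(a)


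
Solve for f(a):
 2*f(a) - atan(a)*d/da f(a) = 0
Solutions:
 f(a) = C1*exp(2*Integral(1/atan(a), a))


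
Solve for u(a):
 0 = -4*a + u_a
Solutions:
 u(a) = C1 + 2*a^2


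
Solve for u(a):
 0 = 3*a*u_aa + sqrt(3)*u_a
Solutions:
 u(a) = C1 + C2*a^(1 - sqrt(3)/3)


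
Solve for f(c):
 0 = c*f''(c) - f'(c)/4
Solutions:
 f(c) = C1 + C2*c^(5/4)


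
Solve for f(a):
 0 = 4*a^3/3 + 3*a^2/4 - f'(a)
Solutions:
 f(a) = C1 + a^4/3 + a^3/4


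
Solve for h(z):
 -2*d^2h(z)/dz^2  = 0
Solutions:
 h(z) = C1 + C2*z


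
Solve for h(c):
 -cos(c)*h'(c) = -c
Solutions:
 h(c) = C1 + Integral(c/cos(c), c)


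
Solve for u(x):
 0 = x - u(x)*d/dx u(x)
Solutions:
 u(x) = -sqrt(C1 + x^2)
 u(x) = sqrt(C1 + x^2)


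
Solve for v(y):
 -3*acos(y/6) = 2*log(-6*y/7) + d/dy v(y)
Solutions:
 v(y) = C1 - 2*y*log(-y) - 3*y*acos(y/6) - 2*y*log(6) + 2*y + 2*y*log(7) + 3*sqrt(36 - y^2)


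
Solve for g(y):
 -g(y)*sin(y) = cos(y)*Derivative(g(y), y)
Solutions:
 g(y) = C1*cos(y)


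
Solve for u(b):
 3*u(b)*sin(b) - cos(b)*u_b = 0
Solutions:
 u(b) = C1/cos(b)^3


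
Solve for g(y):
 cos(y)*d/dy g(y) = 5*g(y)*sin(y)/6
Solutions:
 g(y) = C1/cos(y)^(5/6)


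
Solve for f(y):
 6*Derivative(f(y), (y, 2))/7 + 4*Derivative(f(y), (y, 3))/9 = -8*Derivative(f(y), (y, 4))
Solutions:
 f(y) = C1 + C2*y + (C3*sin(sqrt(6755)*y/252) + C4*cos(sqrt(6755)*y/252))*exp(-y/36)


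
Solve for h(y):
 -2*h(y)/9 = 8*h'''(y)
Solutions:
 h(y) = C3*exp(-6^(1/3)*y/6) + (C1*sin(2^(1/3)*3^(5/6)*y/12) + C2*cos(2^(1/3)*3^(5/6)*y/12))*exp(6^(1/3)*y/12)


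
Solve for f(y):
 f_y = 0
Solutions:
 f(y) = C1


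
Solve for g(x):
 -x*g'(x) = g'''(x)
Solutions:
 g(x) = C1 + Integral(C2*airyai(-x) + C3*airybi(-x), x)


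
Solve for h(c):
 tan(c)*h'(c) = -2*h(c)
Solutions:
 h(c) = C1/sin(c)^2


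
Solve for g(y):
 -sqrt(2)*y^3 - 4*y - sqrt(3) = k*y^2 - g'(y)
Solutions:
 g(y) = C1 + k*y^3/3 + sqrt(2)*y^4/4 + 2*y^2 + sqrt(3)*y


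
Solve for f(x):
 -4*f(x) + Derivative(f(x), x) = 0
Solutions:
 f(x) = C1*exp(4*x)


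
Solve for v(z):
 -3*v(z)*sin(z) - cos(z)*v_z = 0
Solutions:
 v(z) = C1*cos(z)^3


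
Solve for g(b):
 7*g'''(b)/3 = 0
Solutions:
 g(b) = C1 + C2*b + C3*b^2


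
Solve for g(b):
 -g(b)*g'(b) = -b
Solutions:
 g(b) = -sqrt(C1 + b^2)
 g(b) = sqrt(C1 + b^2)


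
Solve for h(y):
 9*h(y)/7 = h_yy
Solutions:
 h(y) = C1*exp(-3*sqrt(7)*y/7) + C2*exp(3*sqrt(7)*y/7)


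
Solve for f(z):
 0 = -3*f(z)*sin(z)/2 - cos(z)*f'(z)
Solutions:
 f(z) = C1*cos(z)^(3/2)


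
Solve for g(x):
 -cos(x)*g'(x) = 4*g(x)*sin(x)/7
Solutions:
 g(x) = C1*cos(x)^(4/7)


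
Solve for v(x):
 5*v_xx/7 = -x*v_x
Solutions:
 v(x) = C1 + C2*erf(sqrt(70)*x/10)


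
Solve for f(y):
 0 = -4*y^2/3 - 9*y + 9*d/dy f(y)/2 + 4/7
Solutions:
 f(y) = C1 + 8*y^3/81 + y^2 - 8*y/63


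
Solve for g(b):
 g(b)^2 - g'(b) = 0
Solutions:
 g(b) = -1/(C1 + b)


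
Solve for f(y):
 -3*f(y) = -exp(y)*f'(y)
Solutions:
 f(y) = C1*exp(-3*exp(-y))


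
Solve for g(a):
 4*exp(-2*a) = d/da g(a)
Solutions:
 g(a) = C1 - 2*exp(-2*a)


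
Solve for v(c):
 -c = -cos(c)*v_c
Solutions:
 v(c) = C1 + Integral(c/cos(c), c)


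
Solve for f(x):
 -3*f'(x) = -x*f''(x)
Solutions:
 f(x) = C1 + C2*x^4


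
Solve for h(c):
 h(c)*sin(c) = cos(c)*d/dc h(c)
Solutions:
 h(c) = C1/cos(c)


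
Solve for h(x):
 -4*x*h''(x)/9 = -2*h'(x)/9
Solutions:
 h(x) = C1 + C2*x^(3/2)


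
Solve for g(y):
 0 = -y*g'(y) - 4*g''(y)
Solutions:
 g(y) = C1 + C2*erf(sqrt(2)*y/4)


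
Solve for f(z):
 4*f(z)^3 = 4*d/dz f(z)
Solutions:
 f(z) = -sqrt(2)*sqrt(-1/(C1 + z))/2
 f(z) = sqrt(2)*sqrt(-1/(C1 + z))/2


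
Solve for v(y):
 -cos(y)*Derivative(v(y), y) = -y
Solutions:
 v(y) = C1 + Integral(y/cos(y), y)


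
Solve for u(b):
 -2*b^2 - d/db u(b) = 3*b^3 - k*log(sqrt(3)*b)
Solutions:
 u(b) = C1 - 3*b^4/4 - 2*b^3/3 + b*k*log(b) - b*k + b*k*log(3)/2


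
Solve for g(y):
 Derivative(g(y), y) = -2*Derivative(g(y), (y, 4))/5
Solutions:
 g(y) = C1 + C4*exp(-2^(2/3)*5^(1/3)*y/2) + (C2*sin(2^(2/3)*sqrt(3)*5^(1/3)*y/4) + C3*cos(2^(2/3)*sqrt(3)*5^(1/3)*y/4))*exp(2^(2/3)*5^(1/3)*y/4)


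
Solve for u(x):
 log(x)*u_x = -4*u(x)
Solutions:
 u(x) = C1*exp(-4*li(x))


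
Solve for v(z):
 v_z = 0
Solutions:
 v(z) = C1


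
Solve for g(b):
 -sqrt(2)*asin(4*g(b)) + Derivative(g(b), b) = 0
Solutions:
 Integral(1/asin(4*_y), (_y, g(b))) = C1 + sqrt(2)*b


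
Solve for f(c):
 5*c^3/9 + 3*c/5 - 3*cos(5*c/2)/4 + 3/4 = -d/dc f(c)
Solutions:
 f(c) = C1 - 5*c^4/36 - 3*c^2/10 - 3*c/4 + 3*sin(5*c/2)/10


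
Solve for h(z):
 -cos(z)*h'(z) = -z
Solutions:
 h(z) = C1 + Integral(z/cos(z), z)


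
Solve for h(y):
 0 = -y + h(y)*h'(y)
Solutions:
 h(y) = -sqrt(C1 + y^2)
 h(y) = sqrt(C1 + y^2)


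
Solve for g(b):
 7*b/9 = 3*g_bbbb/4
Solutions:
 g(b) = C1 + C2*b + C3*b^2 + C4*b^3 + 7*b^5/810


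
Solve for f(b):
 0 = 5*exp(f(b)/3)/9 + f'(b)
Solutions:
 f(b) = 3*log(1/(C1 + 5*b)) + 9*log(3)


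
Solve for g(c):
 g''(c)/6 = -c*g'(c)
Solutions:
 g(c) = C1 + C2*erf(sqrt(3)*c)


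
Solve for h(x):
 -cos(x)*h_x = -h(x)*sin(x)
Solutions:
 h(x) = C1/cos(x)


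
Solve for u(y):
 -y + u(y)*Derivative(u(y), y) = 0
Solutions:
 u(y) = -sqrt(C1 + y^2)
 u(y) = sqrt(C1 + y^2)


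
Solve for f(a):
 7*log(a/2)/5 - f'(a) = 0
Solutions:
 f(a) = C1 + 7*a*log(a)/5 - 7*a/5 - 7*a*log(2)/5


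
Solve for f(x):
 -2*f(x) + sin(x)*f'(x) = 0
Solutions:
 f(x) = C1*(cos(x) - 1)/(cos(x) + 1)


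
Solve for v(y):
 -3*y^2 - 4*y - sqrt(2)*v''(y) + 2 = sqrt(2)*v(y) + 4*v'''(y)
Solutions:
 v(y) = C1*exp(y*(-2*sqrt(2) + 2^(2/3)/(12*sqrt(165) + 109*sqrt(2))^(1/3) + 2^(1/3)*(12*sqrt(165) + 109*sqrt(2))^(1/3))/24)*sin(2^(1/3)*sqrt(3)*y*(-(12*sqrt(165) + 109*sqrt(2))^(1/3) + 2^(1/3)/(12*sqrt(165) + 109*sqrt(2))^(1/3))/24) + C2*exp(y*(-2*sqrt(2) + 2^(2/3)/(12*sqrt(165) + 109*sqrt(2))^(1/3) + 2^(1/3)*(12*sqrt(165) + 109*sqrt(2))^(1/3))/24)*cos(2^(1/3)*sqrt(3)*y*(-(12*sqrt(165) + 109*sqrt(2))^(1/3) + 2^(1/3)/(12*sqrt(165) + 109*sqrt(2))^(1/3))/24) + C3*exp(-y*(2^(2/3)/(12*sqrt(165) + 109*sqrt(2))^(1/3) + sqrt(2) + 2^(1/3)*(12*sqrt(165) + 109*sqrt(2))^(1/3))/12) - 3*sqrt(2)*y^2/2 - 2*sqrt(2)*y + 4*sqrt(2)


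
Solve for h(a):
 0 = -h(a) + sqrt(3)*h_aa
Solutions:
 h(a) = C1*exp(-3^(3/4)*a/3) + C2*exp(3^(3/4)*a/3)


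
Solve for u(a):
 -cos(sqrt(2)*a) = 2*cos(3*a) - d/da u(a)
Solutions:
 u(a) = C1 + 2*sin(3*a)/3 + sqrt(2)*sin(sqrt(2)*a)/2


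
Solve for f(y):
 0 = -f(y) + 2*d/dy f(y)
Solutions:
 f(y) = C1*exp(y/2)


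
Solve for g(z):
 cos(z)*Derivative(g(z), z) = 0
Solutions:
 g(z) = C1


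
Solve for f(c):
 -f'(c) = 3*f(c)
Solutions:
 f(c) = C1*exp(-3*c)


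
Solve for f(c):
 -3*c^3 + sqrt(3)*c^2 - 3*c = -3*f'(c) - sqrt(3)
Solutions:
 f(c) = C1 + c^4/4 - sqrt(3)*c^3/9 + c^2/2 - sqrt(3)*c/3


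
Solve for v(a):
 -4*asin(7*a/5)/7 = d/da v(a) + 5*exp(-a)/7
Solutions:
 v(a) = C1 - 4*a*asin(7*a/5)/7 - 4*sqrt(25 - 49*a^2)/49 + 5*exp(-a)/7


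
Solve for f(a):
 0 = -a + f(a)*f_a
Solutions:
 f(a) = -sqrt(C1 + a^2)
 f(a) = sqrt(C1 + a^2)


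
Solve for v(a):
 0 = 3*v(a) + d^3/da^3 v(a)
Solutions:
 v(a) = C3*exp(-3^(1/3)*a) + (C1*sin(3^(5/6)*a/2) + C2*cos(3^(5/6)*a/2))*exp(3^(1/3)*a/2)


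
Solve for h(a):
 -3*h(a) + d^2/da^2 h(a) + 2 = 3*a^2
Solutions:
 h(a) = C1*exp(-sqrt(3)*a) + C2*exp(sqrt(3)*a) - a^2


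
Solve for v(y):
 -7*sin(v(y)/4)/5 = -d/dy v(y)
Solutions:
 -7*y/5 + 2*log(cos(v(y)/4) - 1) - 2*log(cos(v(y)/4) + 1) = C1


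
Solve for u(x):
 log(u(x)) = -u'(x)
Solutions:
 li(u(x)) = C1 - x


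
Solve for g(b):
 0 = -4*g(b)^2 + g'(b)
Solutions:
 g(b) = -1/(C1 + 4*b)


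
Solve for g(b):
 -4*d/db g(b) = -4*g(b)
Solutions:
 g(b) = C1*exp(b)


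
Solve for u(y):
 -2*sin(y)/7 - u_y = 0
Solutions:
 u(y) = C1 + 2*cos(y)/7


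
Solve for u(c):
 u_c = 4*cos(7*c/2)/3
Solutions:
 u(c) = C1 + 8*sin(7*c/2)/21


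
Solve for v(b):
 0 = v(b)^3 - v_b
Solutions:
 v(b) = -sqrt(2)*sqrt(-1/(C1 + b))/2
 v(b) = sqrt(2)*sqrt(-1/(C1 + b))/2


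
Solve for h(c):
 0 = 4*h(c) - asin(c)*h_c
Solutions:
 h(c) = C1*exp(4*Integral(1/asin(c), c))


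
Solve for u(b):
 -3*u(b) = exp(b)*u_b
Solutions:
 u(b) = C1*exp(3*exp(-b))


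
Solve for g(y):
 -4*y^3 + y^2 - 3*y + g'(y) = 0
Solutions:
 g(y) = C1 + y^4 - y^3/3 + 3*y^2/2


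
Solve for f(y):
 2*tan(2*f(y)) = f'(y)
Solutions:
 f(y) = -asin(C1*exp(4*y))/2 + pi/2
 f(y) = asin(C1*exp(4*y))/2


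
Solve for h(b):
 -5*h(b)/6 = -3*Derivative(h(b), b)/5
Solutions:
 h(b) = C1*exp(25*b/18)


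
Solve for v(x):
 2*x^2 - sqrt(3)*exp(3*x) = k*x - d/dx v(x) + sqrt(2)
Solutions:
 v(x) = C1 + k*x^2/2 - 2*x^3/3 + sqrt(2)*x + sqrt(3)*exp(3*x)/3


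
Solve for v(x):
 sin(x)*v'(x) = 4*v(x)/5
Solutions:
 v(x) = C1*(cos(x) - 1)^(2/5)/(cos(x) + 1)^(2/5)


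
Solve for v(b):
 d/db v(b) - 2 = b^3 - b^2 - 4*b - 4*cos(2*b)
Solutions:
 v(b) = C1 + b^4/4 - b^3/3 - 2*b^2 + 2*b - 2*sin(2*b)


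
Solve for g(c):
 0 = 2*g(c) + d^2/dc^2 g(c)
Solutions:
 g(c) = C1*sin(sqrt(2)*c) + C2*cos(sqrt(2)*c)


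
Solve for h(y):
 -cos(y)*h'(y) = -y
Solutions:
 h(y) = C1 + Integral(y/cos(y), y)


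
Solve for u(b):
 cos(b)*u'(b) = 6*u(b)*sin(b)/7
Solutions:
 u(b) = C1/cos(b)^(6/7)


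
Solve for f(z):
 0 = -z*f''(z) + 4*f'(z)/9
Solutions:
 f(z) = C1 + C2*z^(13/9)


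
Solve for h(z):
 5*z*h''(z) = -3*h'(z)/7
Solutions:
 h(z) = C1 + C2*z^(32/35)


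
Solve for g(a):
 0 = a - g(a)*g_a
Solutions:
 g(a) = -sqrt(C1 + a^2)
 g(a) = sqrt(C1 + a^2)


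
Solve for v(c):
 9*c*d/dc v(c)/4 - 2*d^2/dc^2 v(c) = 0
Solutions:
 v(c) = C1 + C2*erfi(3*c/4)


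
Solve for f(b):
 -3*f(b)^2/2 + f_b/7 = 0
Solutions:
 f(b) = -2/(C1 + 21*b)


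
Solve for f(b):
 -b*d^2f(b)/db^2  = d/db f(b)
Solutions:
 f(b) = C1 + C2*log(b)


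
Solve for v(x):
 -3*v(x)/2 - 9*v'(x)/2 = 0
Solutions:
 v(x) = C1*exp(-x/3)


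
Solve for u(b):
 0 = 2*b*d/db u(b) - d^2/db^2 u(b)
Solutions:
 u(b) = C1 + C2*erfi(b)


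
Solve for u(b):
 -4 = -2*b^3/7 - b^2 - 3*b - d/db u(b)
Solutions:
 u(b) = C1 - b^4/14 - b^3/3 - 3*b^2/2 + 4*b


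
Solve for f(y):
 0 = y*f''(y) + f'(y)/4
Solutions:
 f(y) = C1 + C2*y^(3/4)


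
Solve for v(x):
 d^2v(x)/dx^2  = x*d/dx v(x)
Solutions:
 v(x) = C1 + C2*erfi(sqrt(2)*x/2)


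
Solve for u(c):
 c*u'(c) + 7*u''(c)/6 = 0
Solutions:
 u(c) = C1 + C2*erf(sqrt(21)*c/7)


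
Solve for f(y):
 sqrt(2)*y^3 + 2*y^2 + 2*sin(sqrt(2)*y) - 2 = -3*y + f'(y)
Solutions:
 f(y) = C1 + sqrt(2)*y^4/4 + 2*y^3/3 + 3*y^2/2 - 2*y - sqrt(2)*cos(sqrt(2)*y)


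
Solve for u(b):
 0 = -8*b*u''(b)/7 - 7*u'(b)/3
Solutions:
 u(b) = C1 + C2/b^(25/24)


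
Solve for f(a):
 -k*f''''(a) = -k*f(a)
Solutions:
 f(a) = C1*exp(-a) + C2*exp(a) + C3*sin(a) + C4*cos(a)


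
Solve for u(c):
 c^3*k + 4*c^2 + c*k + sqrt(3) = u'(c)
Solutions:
 u(c) = C1 + c^4*k/4 + 4*c^3/3 + c^2*k/2 + sqrt(3)*c


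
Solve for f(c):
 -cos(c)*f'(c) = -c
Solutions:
 f(c) = C1 + Integral(c/cos(c), c)


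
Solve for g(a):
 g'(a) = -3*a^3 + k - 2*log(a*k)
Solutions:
 g(a) = C1 - 3*a^4/4 + a*(k + 2) - 2*a*log(a*k)


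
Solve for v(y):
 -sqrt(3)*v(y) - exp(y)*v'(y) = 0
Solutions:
 v(y) = C1*exp(sqrt(3)*exp(-y))


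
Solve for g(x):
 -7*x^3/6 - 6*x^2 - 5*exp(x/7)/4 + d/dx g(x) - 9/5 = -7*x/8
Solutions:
 g(x) = C1 + 7*x^4/24 + 2*x^3 - 7*x^2/16 + 9*x/5 + 35*exp(x/7)/4


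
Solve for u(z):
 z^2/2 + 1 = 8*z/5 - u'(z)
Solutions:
 u(z) = C1 - z^3/6 + 4*z^2/5 - z


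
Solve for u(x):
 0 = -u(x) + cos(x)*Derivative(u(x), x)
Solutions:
 u(x) = C1*sqrt(sin(x) + 1)/sqrt(sin(x) - 1)


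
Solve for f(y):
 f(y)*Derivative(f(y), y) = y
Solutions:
 f(y) = -sqrt(C1 + y^2)
 f(y) = sqrt(C1 + y^2)


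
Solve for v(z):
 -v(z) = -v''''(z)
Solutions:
 v(z) = C1*exp(-z) + C2*exp(z) + C3*sin(z) + C4*cos(z)


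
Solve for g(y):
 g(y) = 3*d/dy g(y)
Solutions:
 g(y) = C1*exp(y/3)


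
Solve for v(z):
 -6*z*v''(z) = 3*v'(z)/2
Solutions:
 v(z) = C1 + C2*z^(3/4)


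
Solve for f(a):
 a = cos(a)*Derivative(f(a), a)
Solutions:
 f(a) = C1 + Integral(a/cos(a), a)


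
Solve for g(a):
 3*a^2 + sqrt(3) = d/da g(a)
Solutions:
 g(a) = C1 + a^3 + sqrt(3)*a


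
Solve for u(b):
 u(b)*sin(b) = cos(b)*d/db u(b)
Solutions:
 u(b) = C1/cos(b)


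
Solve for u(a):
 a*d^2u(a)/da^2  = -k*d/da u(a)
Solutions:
 u(a) = C1 + a^(1 - re(k))*(C2*sin(log(a)*Abs(im(k))) + C3*cos(log(a)*im(k)))


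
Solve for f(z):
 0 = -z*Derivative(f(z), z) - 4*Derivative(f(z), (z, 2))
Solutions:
 f(z) = C1 + C2*erf(sqrt(2)*z/4)


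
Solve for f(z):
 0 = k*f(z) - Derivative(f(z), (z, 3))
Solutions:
 f(z) = C1*exp(k^(1/3)*z) + C2*exp(k^(1/3)*z*(-1 + sqrt(3)*I)/2) + C3*exp(-k^(1/3)*z*(1 + sqrt(3)*I)/2)


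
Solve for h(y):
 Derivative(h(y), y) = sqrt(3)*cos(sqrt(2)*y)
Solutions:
 h(y) = C1 + sqrt(6)*sin(sqrt(2)*y)/2


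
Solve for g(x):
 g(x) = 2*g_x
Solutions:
 g(x) = C1*exp(x/2)


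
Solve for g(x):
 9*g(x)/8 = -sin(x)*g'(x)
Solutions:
 g(x) = C1*(cos(x) + 1)^(9/16)/(cos(x) - 1)^(9/16)


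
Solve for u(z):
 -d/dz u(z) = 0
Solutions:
 u(z) = C1


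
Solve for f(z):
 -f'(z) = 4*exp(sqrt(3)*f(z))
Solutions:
 f(z) = sqrt(3)*(2*log(1/(C1 + 4*z)) - log(3))/6


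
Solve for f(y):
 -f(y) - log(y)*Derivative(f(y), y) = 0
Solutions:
 f(y) = C1*exp(-li(y))


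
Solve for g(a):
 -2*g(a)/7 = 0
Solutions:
 g(a) = 0


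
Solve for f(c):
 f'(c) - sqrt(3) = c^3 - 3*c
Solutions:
 f(c) = C1 + c^4/4 - 3*c^2/2 + sqrt(3)*c


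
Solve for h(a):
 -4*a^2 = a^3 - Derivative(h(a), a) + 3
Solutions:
 h(a) = C1 + a^4/4 + 4*a^3/3 + 3*a


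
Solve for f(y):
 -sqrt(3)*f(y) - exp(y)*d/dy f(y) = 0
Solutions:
 f(y) = C1*exp(sqrt(3)*exp(-y))


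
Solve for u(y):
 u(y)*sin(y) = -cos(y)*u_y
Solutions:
 u(y) = C1*cos(y)


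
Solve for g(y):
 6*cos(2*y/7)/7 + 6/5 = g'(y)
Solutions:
 g(y) = C1 + 6*y/5 + 3*sin(2*y/7)


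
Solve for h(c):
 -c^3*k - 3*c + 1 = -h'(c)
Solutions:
 h(c) = C1 + c^4*k/4 + 3*c^2/2 - c


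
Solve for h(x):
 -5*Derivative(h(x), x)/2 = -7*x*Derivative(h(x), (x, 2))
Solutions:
 h(x) = C1 + C2*x^(19/14)


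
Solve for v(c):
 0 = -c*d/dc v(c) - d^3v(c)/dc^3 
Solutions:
 v(c) = C1 + Integral(C2*airyai(-c) + C3*airybi(-c), c)


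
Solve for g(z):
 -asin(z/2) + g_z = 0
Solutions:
 g(z) = C1 + z*asin(z/2) + sqrt(4 - z^2)


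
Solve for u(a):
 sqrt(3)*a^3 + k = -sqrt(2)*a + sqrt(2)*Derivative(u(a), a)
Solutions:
 u(a) = C1 + sqrt(6)*a^4/8 + a^2/2 + sqrt(2)*a*k/2


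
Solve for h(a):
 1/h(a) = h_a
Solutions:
 h(a) = -sqrt(C1 + 2*a)
 h(a) = sqrt(C1 + 2*a)


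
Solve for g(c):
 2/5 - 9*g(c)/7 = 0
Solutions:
 g(c) = 14/45


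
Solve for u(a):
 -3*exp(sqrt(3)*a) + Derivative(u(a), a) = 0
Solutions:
 u(a) = C1 + sqrt(3)*exp(sqrt(3)*a)


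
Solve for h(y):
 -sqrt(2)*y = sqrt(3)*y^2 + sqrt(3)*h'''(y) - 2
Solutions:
 h(y) = C1 + C2*y + C3*y^2 - y^5/60 - sqrt(6)*y^4/72 + sqrt(3)*y^3/9


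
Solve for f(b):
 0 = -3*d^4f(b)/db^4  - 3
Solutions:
 f(b) = C1 + C2*b + C3*b^2 + C4*b^3 - b^4/24


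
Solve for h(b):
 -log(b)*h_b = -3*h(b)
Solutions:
 h(b) = C1*exp(3*li(b))


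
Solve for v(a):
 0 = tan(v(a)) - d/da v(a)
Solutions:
 v(a) = pi - asin(C1*exp(a))
 v(a) = asin(C1*exp(a))


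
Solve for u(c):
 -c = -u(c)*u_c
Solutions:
 u(c) = -sqrt(C1 + c^2)
 u(c) = sqrt(C1 + c^2)


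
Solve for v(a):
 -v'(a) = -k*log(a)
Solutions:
 v(a) = C1 + a*k*log(a) - a*k


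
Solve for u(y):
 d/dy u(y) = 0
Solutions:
 u(y) = C1


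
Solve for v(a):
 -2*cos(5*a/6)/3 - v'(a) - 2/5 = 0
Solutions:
 v(a) = C1 - 2*a/5 - 4*sin(5*a/6)/5


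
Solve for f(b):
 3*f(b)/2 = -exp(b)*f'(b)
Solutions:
 f(b) = C1*exp(3*exp(-b)/2)


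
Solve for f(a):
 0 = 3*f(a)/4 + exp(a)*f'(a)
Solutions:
 f(a) = C1*exp(3*exp(-a)/4)


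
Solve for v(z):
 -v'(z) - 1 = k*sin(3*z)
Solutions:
 v(z) = C1 + k*cos(3*z)/3 - z


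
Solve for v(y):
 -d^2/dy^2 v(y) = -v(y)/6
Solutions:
 v(y) = C1*exp(-sqrt(6)*y/6) + C2*exp(sqrt(6)*y/6)


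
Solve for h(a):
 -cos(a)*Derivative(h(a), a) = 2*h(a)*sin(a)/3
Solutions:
 h(a) = C1*cos(a)^(2/3)


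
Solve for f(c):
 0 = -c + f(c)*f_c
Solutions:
 f(c) = -sqrt(C1 + c^2)
 f(c) = sqrt(C1 + c^2)


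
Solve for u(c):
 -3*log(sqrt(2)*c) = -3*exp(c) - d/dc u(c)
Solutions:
 u(c) = C1 + 3*c*log(c) + c*(-3 + 3*log(2)/2) - 3*exp(c)


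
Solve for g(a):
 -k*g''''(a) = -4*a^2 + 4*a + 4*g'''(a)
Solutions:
 g(a) = C1 + C2*a + C3*a^2 + C4*exp(-4*a/k) + a^5/60 - a^4*(k + 2)/48 + a^3*k*(k + 2)/48


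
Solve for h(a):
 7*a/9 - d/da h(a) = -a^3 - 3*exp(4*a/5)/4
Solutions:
 h(a) = C1 + a^4/4 + 7*a^2/18 + 15*exp(4*a/5)/16


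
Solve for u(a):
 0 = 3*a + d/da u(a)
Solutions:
 u(a) = C1 - 3*a^2/2


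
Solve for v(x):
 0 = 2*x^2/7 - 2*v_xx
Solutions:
 v(x) = C1 + C2*x + x^4/84


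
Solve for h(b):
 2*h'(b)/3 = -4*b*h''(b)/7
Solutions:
 h(b) = C1 + C2/b^(1/6)


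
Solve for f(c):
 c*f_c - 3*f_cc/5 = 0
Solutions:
 f(c) = C1 + C2*erfi(sqrt(30)*c/6)


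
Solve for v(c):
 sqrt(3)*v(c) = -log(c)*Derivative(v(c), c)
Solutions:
 v(c) = C1*exp(-sqrt(3)*li(c))


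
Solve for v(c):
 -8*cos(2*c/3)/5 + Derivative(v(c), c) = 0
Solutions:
 v(c) = C1 + 12*sin(2*c/3)/5


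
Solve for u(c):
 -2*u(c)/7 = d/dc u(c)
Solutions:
 u(c) = C1*exp(-2*c/7)


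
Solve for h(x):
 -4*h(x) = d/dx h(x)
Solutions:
 h(x) = C1*exp(-4*x)


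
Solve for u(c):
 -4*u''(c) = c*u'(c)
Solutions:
 u(c) = C1 + C2*erf(sqrt(2)*c/4)


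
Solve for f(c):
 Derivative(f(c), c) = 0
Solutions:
 f(c) = C1


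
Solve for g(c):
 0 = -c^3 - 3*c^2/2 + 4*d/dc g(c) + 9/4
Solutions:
 g(c) = C1 + c^4/16 + c^3/8 - 9*c/16


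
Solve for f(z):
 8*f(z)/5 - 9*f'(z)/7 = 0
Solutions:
 f(z) = C1*exp(56*z/45)


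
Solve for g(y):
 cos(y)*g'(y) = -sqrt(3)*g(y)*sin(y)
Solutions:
 g(y) = C1*cos(y)^(sqrt(3))


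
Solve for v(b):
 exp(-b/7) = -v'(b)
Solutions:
 v(b) = C1 + 7*exp(-b/7)


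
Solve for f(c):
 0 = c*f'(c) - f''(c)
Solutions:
 f(c) = C1 + C2*erfi(sqrt(2)*c/2)


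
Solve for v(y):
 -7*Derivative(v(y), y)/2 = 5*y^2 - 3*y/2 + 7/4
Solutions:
 v(y) = C1 - 10*y^3/21 + 3*y^2/14 - y/2


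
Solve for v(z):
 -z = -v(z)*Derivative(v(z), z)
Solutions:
 v(z) = -sqrt(C1 + z^2)
 v(z) = sqrt(C1 + z^2)


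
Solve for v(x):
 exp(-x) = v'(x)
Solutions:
 v(x) = C1 - exp(-x)


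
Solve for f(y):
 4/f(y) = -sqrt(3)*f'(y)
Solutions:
 f(y) = -sqrt(C1 - 24*sqrt(3)*y)/3
 f(y) = sqrt(C1 - 24*sqrt(3)*y)/3
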